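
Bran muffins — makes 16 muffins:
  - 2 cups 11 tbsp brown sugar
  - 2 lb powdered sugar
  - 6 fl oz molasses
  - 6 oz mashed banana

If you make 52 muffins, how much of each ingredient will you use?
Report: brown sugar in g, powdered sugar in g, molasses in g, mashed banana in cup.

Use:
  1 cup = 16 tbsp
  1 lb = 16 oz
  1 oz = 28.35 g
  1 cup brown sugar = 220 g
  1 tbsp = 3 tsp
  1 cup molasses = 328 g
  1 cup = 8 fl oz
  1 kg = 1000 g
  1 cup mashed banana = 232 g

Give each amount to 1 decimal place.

Scaling factor: 52/16 = 13/4 = 3.25.
brown sugar: (2 cup + 11 tbsp = 2.6875 cup) × 13/4 × 220 g/cup ≈ 1921.6 g
powdered sugar: 2 lb × 13/4 × 16 oz/lb × 28.35 g/oz = 2948.4 g
molasses: 6 fl oz × 13/4 ÷ 8 fl oz/cup × 328 g/cup = 799.5 g
mashed banana: 6 oz × 13/4 × 28.35 g/oz ÷ 232 g/cup ≈ 2.4 cup

brown sugar: 1921.6 g; powdered sugar: 2948.4 g; molasses: 799.5 g; mashed banana: 2.4 cup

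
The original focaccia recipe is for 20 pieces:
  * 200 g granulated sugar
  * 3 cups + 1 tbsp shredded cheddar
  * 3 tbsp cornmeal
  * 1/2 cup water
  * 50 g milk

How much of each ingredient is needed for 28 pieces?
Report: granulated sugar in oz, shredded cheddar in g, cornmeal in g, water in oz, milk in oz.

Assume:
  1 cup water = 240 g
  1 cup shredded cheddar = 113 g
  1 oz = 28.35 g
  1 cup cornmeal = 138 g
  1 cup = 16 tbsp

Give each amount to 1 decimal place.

Scaling factor: 28/20 = 7/5 = 1.4.
granulated sugar: 200 g × 7/5 ÷ 28.35 g/oz ≈ 9.9 oz
shredded cheddar: (3 cup + 1 tbsp = 3.0625 cup) × 7/5 × 113 g/cup ≈ 484.5 g
cornmeal: 3 tbsp × 7/5 ÷ 16 tbsp/cup × 138 g/cup ≈ 36.2 g
water: 0.5 cup × 7/5 × 240 g/cup ÷ 28.35 g/oz ≈ 5.9 oz
milk: 50 g × 7/5 ÷ 28.35 g/oz ≈ 2.5 oz

granulated sugar: 9.9 oz; shredded cheddar: 484.5 g; cornmeal: 36.2 g; water: 5.9 oz; milk: 2.5 oz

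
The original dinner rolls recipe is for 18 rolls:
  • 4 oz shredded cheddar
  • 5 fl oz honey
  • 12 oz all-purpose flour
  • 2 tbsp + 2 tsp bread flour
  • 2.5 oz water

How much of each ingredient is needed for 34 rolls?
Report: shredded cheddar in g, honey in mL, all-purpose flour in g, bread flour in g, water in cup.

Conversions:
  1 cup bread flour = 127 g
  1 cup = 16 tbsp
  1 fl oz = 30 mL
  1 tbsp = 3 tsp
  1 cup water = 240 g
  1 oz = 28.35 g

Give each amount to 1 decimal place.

Scaling factor: 34/18 = 17/9.
shredded cheddar: 4 oz × 17/9 × 28.35 g/oz = 214.2 g
honey: 5 fl oz × 17/9 × 30 mL/fl oz ≈ 283.3 mL
all-purpose flour: 12 oz × 17/9 × 28.35 g/oz = 642.6 g
bread flour: (2 tbsp + 2 tsp = 8/3 tbsp) × 17/9 ÷ 16 tbsp/cup × 127 g/cup ≈ 40.0 g
water: 2.5 oz × 17/9 × 28.35 g/oz ÷ 240 g/cup ≈ 0.6 cup

shredded cheddar: 214.2 g; honey: 283.3 mL; all-purpose flour: 642.6 g; bread flour: 40.0 g; water: 0.6 cup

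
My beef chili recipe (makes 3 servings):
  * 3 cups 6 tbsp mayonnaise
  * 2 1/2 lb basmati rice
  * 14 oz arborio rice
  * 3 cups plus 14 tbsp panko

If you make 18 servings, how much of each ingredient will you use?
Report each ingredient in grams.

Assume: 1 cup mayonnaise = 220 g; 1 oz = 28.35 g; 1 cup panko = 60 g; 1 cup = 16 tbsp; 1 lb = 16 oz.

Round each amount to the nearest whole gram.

Scaling factor: 18/3 = 6.
mayonnaise: (3 cup + 6 tbsp = 3.375 cup) × 6 × 220 g/cup = 4455 g
basmati rice: 2.5 lb × 6 × 16 oz/lb × 28.35 g/oz = 6804 g
arborio rice: 14 oz × 6 × 28.35 g/oz ≈ 2381 g
panko: (3 cup + 14 tbsp = 3.875 cup) × 6 × 60 g/cup = 1395 g

mayonnaise: 4455 g; basmati rice: 6804 g; arborio rice: 2381 g; panko: 1395 g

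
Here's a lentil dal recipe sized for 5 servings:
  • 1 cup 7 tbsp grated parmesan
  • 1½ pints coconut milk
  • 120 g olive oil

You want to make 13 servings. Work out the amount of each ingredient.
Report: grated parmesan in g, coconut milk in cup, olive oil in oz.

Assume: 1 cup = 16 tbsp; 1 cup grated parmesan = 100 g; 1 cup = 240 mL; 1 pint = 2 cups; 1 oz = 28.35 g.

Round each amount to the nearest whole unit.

Scaling factor: 13/5 = 2.6.
grated parmesan: (1 cup + 7 tbsp = 1.4375 cup) × 13/5 × 100 g/cup ≈ 374 g
coconut milk: 1.5 pint × 13/5 × 2 cup/pint ≈ 8 cup
olive oil: 120 g × 13/5 ÷ 28.35 g/oz ≈ 11 oz

grated parmesan: 374 g; coconut milk: 8 cup; olive oil: 11 oz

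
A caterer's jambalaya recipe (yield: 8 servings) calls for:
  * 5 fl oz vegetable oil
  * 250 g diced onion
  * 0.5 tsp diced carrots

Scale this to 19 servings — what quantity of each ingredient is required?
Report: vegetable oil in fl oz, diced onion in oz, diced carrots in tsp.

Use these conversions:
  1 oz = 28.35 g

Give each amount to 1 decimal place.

Scaling factor: 19/8 = 2.375.
vegetable oil: 5 fl oz × 19/8 ≈ 11.9 fl oz
diced onion: 250 g × 19/8 ÷ 28.35 g/oz ≈ 20.9 oz
diced carrots: 0.5 tsp × 19/8 ≈ 1.2 tsp

vegetable oil: 11.9 fl oz; diced onion: 20.9 oz; diced carrots: 1.2 tsp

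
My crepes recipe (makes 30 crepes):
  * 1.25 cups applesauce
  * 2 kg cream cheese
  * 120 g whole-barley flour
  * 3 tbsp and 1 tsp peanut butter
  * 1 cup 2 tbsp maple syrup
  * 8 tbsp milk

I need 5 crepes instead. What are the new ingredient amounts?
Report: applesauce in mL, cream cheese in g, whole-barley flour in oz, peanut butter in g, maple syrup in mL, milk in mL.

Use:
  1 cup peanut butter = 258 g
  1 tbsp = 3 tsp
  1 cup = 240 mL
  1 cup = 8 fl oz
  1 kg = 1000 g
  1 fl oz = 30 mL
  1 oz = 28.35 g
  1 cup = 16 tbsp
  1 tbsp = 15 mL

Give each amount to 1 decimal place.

applesauce: 50.0 mL; cream cheese: 333.3 g; whole-barley flour: 0.7 oz; peanut butter: 9.0 g; maple syrup: 45.0 mL; milk: 20.0 mL

Scaling factor: 5/30 = 1/6.
applesauce: 1.25 cup × 1/6 × 240 mL/cup = 50.0 mL
cream cheese: 2 kg × 1/6 × 1000 g/kg ≈ 333.3 g
whole-barley flour: 120 g × 1/6 ÷ 28.35 g/oz ≈ 0.7 oz
peanut butter: (3 tbsp + 1 tsp = 10/3 tbsp) × 1/6 ÷ 16 tbsp/cup × 258 g/cup ≈ 9.0 g
maple syrup: (1 cup + 2 tbsp = 1.125 cup) × 1/6 × 240 mL/cup = 45.0 mL
milk: 8 tbsp × 1/6 × 15 mL/tbsp = 20.0 mL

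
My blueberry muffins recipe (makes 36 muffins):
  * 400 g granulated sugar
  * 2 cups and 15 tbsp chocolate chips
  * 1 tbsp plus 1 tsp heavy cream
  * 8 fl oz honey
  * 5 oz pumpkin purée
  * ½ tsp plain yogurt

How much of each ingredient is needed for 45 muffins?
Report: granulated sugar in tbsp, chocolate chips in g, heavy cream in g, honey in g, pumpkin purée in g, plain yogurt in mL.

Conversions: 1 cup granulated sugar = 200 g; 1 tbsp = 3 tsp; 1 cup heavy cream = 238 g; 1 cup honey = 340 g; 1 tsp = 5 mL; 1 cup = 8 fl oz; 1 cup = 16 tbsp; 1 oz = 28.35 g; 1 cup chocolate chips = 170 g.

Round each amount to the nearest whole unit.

granulated sugar: 40 tbsp; chocolate chips: 624 g; heavy cream: 25 g; honey: 425 g; pumpkin purée: 177 g; plain yogurt: 3 mL

Scaling factor: 45/36 = 5/4 = 1.25.
granulated sugar: 400 g × 5/4 ÷ 200 g/cup × 16 tbsp/cup = 40 tbsp
chocolate chips: (2 cup + 15 tbsp = 2.9375 cup) × 5/4 × 170 g/cup ≈ 624 g
heavy cream: (1 tbsp + 1 tsp = 4/3 tbsp) × 5/4 ÷ 16 tbsp/cup × 238 g/cup ≈ 25 g
honey: 8 fl oz × 5/4 ÷ 8 fl oz/cup × 340 g/cup = 425 g
pumpkin purée: 5 oz × 5/4 × 28.35 g/oz ≈ 177 g
plain yogurt: 0.5 tsp × 5/4 × 5 mL/tsp ≈ 3 mL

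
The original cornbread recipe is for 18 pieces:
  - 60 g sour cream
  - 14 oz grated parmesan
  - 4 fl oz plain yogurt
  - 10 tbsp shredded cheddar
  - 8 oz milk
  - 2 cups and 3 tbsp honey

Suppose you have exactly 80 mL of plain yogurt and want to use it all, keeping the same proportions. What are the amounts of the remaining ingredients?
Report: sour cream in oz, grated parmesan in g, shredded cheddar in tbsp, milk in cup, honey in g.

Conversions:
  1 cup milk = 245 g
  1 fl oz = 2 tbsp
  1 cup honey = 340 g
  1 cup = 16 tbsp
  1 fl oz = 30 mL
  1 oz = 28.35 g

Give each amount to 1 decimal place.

The original recipe has 120 mL of plain yogurt, so the scaling factor is 80 ÷ 120 = 2/3.
sour cream: 60 g × 2/3 ÷ 28.35 g/oz ≈ 1.4 oz
grated parmesan: 14 oz × 2/3 × 28.35 g/oz = 264.6 g
shredded cheddar: 10 tbsp × 2/3 ≈ 6.7 tbsp
milk: 8 oz × 2/3 × 28.35 g/oz ÷ 245 g/cup ≈ 0.6 cup
honey: (2 cup + 3 tbsp = 2.1875 cup) × 2/3 × 340 g/cup ≈ 495.8 g

sour cream: 1.4 oz; grated parmesan: 264.6 g; shredded cheddar: 6.7 tbsp; milk: 0.6 cup; honey: 495.8 g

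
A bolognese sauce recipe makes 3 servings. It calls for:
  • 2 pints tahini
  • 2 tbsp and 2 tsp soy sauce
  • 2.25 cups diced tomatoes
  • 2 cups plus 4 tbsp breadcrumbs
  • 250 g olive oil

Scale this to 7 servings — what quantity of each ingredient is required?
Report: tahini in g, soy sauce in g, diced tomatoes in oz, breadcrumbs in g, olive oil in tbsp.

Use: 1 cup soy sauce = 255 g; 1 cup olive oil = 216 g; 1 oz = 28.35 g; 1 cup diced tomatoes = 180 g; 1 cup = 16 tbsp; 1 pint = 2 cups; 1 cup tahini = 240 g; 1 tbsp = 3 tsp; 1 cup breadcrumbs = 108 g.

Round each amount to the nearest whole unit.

tahini: 2240 g; soy sauce: 99 g; diced tomatoes: 33 oz; breadcrumbs: 567 g; olive oil: 43 tbsp

Scaling factor: 7/3.
tahini: 2 pint × 7/3 × 2 cup/pint × 240 g/cup = 2240 g
soy sauce: (2 tbsp + 2 tsp = 8/3 tbsp) × 7/3 ÷ 16 tbsp/cup × 255 g/cup ≈ 99 g
diced tomatoes: 2.25 cup × 7/3 × 180 g/cup ÷ 28.35 g/oz ≈ 33 oz
breadcrumbs: (2 cup + 4 tbsp = 2.25 cup) × 7/3 × 108 g/cup = 567 g
olive oil: 250 g × 7/3 ÷ 216 g/cup × 16 tbsp/cup ≈ 43 tbsp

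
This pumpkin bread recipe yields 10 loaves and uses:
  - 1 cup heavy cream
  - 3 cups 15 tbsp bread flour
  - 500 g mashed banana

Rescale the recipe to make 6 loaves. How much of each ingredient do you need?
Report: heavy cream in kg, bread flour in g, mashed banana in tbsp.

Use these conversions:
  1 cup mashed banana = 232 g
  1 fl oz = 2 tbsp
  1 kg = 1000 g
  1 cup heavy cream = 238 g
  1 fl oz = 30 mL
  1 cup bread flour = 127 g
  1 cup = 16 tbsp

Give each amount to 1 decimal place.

heavy cream: 0.1 kg; bread flour: 300.0 g; mashed banana: 20.7 tbsp

Scaling factor: 6/10 = 3/5 = 0.6.
heavy cream: 1 cup × 3/5 × 238 g/cup ÷ 1000 g/kg ≈ 0.1 kg
bread flour: (3 cup + 15 tbsp = 3.9375 cup) × 3/5 × 127 g/cup ≈ 300.0 g
mashed banana: 500 g × 3/5 ÷ 232 g/cup × 16 tbsp/cup ≈ 20.7 tbsp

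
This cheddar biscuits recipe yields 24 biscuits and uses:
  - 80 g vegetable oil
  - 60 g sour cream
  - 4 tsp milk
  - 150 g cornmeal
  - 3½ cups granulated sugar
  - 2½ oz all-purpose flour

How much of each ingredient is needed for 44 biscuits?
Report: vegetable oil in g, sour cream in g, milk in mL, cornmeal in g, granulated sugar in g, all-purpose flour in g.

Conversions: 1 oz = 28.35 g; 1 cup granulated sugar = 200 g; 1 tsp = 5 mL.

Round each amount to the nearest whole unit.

vegetable oil: 147 g; sour cream: 110 g; milk: 37 mL; cornmeal: 275 g; granulated sugar: 1283 g; all-purpose flour: 130 g

Scaling factor: 44/24 = 11/6.
vegetable oil: 80 g × 11/6 ≈ 147 g
sour cream: 60 g × 11/6 = 110 g
milk: 4 tsp × 11/6 × 5 mL/tsp ≈ 37 mL
cornmeal: 150 g × 11/6 = 275 g
granulated sugar: 3.5 cup × 11/6 × 200 g/cup ≈ 1283 g
all-purpose flour: 2.5 oz × 11/6 × 28.35 g/oz ≈ 130 g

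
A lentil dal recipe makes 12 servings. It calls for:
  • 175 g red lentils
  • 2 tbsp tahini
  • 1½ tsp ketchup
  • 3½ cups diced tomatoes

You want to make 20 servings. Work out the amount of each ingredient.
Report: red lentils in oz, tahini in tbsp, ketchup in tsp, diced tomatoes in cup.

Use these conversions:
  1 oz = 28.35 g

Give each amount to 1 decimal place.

red lentils: 10.3 oz; tahini: 3.3 tbsp; ketchup: 2.5 tsp; diced tomatoes: 5.8 cup

Scaling factor: 20/12 = 5/3.
red lentils: 175 g × 5/3 ÷ 28.35 g/oz ≈ 10.3 oz
tahini: 2 tbsp × 5/3 ≈ 3.3 tbsp
ketchup: 1.5 tsp × 5/3 = 2.5 tsp
diced tomatoes: 3.5 cup × 5/3 ≈ 5.8 cup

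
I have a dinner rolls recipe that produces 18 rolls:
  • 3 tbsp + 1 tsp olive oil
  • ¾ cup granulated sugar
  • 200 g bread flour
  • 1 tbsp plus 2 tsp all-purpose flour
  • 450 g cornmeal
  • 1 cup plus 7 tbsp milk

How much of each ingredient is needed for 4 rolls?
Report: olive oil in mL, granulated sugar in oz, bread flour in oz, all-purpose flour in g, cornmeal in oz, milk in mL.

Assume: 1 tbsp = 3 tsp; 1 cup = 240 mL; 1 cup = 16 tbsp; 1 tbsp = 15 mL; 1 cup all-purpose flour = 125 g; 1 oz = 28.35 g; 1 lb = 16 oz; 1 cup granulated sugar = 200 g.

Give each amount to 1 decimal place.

olive oil: 11.1 mL; granulated sugar: 1.2 oz; bread flour: 1.6 oz; all-purpose flour: 2.9 g; cornmeal: 3.5 oz; milk: 76.7 mL

Scaling factor: 4/18 = 2/9.
olive oil: (3 tbsp + 1 tsp = 10/3 tbsp) × 2/9 × 15 mL/tbsp ≈ 11.1 mL
granulated sugar: 0.75 cup × 2/9 × 200 g/cup ÷ 28.35 g/oz ≈ 1.2 oz
bread flour: 200 g × 2/9 ÷ 28.35 g/oz ≈ 1.6 oz
all-purpose flour: (1 tbsp + 2 tsp = 5/3 tbsp) × 2/9 ÷ 16 tbsp/cup × 125 g/cup ≈ 2.9 g
cornmeal: 450 g × 2/9 ÷ 28.35 g/oz ≈ 3.5 oz
milk: (1 cup + 7 tbsp = 1.4375 cup) × 2/9 × 240 mL/cup ≈ 76.7 mL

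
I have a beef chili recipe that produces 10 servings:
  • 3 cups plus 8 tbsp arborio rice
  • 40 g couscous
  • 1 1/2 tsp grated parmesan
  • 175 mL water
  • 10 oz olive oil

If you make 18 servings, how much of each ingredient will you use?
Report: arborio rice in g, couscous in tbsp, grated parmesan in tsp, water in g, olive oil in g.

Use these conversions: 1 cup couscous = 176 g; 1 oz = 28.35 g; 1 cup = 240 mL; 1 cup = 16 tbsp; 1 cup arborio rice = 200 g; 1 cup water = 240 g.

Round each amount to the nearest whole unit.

arborio rice: 1260 g; couscous: 7 tbsp; grated parmesan: 3 tsp; water: 315 g; olive oil: 510 g

Scaling factor: 18/10 = 9/5 = 1.8.
arborio rice: (3 cup + 8 tbsp = 3.5 cup) × 9/5 × 200 g/cup = 1260 g
couscous: 40 g × 9/5 ÷ 176 g/cup × 16 tbsp/cup ≈ 7 tbsp
grated parmesan: 1.5 tsp × 9/5 ≈ 3 tsp
water: 175 mL × 9/5 ÷ 240 mL/cup × 240 g/cup = 315 g
olive oil: 10 oz × 9/5 × 28.35 g/oz ≈ 510 g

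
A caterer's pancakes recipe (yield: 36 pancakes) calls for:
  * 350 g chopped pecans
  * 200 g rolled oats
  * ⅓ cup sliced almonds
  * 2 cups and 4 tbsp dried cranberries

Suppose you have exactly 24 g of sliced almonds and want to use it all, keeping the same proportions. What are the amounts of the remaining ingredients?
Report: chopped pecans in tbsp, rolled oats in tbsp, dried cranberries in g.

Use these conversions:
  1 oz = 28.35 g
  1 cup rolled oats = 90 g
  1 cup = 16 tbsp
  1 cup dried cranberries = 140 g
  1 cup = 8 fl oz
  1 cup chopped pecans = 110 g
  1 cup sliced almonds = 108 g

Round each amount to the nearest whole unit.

The original recipe has 36 g of sliced almonds, so the scaling factor is 24 ÷ 36 = 2/3.
chopped pecans: 350 g × 2/3 ÷ 110 g/cup × 16 tbsp/cup ≈ 34 tbsp
rolled oats: 200 g × 2/3 ÷ 90 g/cup × 16 tbsp/cup ≈ 24 tbsp
dried cranberries: (2 cup + 4 tbsp = 2.25 cup) × 2/3 × 140 g/cup = 210 g

chopped pecans: 34 tbsp; rolled oats: 24 tbsp; dried cranberries: 210 g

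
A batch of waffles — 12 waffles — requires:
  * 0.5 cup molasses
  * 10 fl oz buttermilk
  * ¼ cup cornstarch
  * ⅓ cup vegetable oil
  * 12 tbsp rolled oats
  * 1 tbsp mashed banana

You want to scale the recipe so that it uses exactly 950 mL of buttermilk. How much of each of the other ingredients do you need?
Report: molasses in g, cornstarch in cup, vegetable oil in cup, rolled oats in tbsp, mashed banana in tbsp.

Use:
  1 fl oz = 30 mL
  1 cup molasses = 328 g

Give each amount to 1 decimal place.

molasses: 519.3 g; cornstarch: 0.8 cup; vegetable oil: 1.1 cup; rolled oats: 38.0 tbsp; mashed banana: 3.2 tbsp

The original recipe has 300 mL of buttermilk, so the scaling factor is 950 ÷ 300 = 19/6.
molasses: 0.5 cup × 19/6 × 328 g/cup ≈ 519.3 g
cornstarch: 0.25 cup × 19/6 ≈ 0.8 cup
vegetable oil: 1/3 cup × 19/6 ≈ 1.1 cup
rolled oats: 12 tbsp × 19/6 = 38.0 tbsp
mashed banana: 1 tbsp × 19/6 ≈ 3.2 tbsp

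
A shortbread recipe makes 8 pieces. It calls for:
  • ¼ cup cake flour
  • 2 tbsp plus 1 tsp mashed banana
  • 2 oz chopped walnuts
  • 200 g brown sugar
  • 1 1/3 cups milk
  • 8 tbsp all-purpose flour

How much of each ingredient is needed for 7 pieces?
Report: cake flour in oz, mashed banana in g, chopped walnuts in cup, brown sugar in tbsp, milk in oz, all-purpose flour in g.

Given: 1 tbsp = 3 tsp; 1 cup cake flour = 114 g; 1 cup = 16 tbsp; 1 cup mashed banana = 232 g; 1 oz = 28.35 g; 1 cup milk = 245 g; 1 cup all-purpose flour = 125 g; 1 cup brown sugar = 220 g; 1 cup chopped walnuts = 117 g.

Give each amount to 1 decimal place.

Scaling factor: 7/8 = 0.875.
cake flour: 0.25 cup × 7/8 × 114 g/cup ÷ 28.35 g/oz ≈ 0.9 oz
mashed banana: (2 tbsp + 1 tsp = 7/3 tbsp) × 7/8 ÷ 16 tbsp/cup × 232 g/cup ≈ 29.6 g
chopped walnuts: 2 oz × 7/8 × 28.35 g/oz ÷ 117 g/cup ≈ 0.4 cup
brown sugar: 200 g × 7/8 ÷ 220 g/cup × 16 tbsp/cup ≈ 12.7 tbsp
milk: 4/3 cup × 7/8 × 245 g/cup ÷ 28.35 g/oz ≈ 10.1 oz
all-purpose flour: 8 tbsp × 7/8 ÷ 16 tbsp/cup × 125 g/cup ≈ 54.7 g

cake flour: 0.9 oz; mashed banana: 29.6 g; chopped walnuts: 0.4 cup; brown sugar: 12.7 tbsp; milk: 10.1 oz; all-purpose flour: 54.7 g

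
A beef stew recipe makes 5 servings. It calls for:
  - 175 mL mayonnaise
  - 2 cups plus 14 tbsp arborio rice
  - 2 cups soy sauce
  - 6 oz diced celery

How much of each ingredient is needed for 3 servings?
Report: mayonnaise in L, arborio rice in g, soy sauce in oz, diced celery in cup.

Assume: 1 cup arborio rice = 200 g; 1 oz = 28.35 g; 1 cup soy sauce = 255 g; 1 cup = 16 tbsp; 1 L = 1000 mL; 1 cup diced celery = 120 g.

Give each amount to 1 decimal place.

mayonnaise: 0.1 L; arborio rice: 345.0 g; soy sauce: 10.8 oz; diced celery: 0.9 cup

Scaling factor: 3/5 = 0.6.
mayonnaise: 175 mL × 3/5 ÷ 1000 mL/L ≈ 0.1 L
arborio rice: (2 cup + 14 tbsp = 2.875 cup) × 3/5 × 200 g/cup = 345.0 g
soy sauce: 2 cup × 3/5 × 255 g/cup ÷ 28.35 g/oz ≈ 10.8 oz
diced celery: 6 oz × 3/5 × 28.35 g/oz ÷ 120 g/cup ≈ 0.9 cup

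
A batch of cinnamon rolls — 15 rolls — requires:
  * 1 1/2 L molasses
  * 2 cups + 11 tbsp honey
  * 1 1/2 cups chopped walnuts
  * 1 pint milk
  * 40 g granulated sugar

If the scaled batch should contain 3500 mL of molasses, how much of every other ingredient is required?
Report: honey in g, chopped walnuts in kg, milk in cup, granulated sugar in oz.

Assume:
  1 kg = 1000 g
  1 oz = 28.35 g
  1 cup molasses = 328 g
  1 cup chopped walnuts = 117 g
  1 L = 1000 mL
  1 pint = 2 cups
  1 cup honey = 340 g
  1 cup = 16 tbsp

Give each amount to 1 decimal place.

honey: 2132.1 g; chopped walnuts: 0.4 kg; milk: 4.7 cup; granulated sugar: 3.3 oz

The original recipe has 1500 mL of molasses, so the scaling factor is 3500 ÷ 1500 = 7/3.
honey: (2 cup + 11 tbsp = 2.6875 cup) × 7/3 × 340 g/cup ≈ 2132.1 g
chopped walnuts: 1.5 cup × 7/3 × 117 g/cup ÷ 1000 g/kg ≈ 0.4 kg
milk: 1 pint × 7/3 × 2 cup/pint ≈ 4.7 cup
granulated sugar: 40 g × 7/3 ÷ 28.35 g/oz ≈ 3.3 oz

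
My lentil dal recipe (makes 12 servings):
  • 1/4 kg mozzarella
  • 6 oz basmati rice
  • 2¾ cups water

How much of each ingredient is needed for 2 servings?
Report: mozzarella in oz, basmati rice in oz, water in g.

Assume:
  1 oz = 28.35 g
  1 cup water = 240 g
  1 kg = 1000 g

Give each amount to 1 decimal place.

mozzarella: 1.5 oz; basmati rice: 1.0 oz; water: 110.0 g

Scaling factor: 2/12 = 1/6.
mozzarella: 0.25 kg × 1/6 × 1000 g/kg ÷ 28.35 g/oz ≈ 1.5 oz
basmati rice: 6 oz × 1/6 = 1.0 oz
water: 2.75 cup × 1/6 × 240 g/cup = 110.0 g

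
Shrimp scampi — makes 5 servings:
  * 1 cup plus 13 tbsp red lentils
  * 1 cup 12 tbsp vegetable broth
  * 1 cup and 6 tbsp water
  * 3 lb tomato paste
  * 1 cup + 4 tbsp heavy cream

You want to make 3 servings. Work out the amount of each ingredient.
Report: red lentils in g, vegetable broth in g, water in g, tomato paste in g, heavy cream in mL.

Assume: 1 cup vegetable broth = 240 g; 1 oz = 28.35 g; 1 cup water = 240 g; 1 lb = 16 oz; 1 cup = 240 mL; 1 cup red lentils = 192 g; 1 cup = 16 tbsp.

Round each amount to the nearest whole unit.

red lentils: 209 g; vegetable broth: 252 g; water: 198 g; tomato paste: 816 g; heavy cream: 180 mL

Scaling factor: 3/5 = 0.6.
red lentils: (1 cup + 13 tbsp = 1.8125 cup) × 3/5 × 192 g/cup ≈ 209 g
vegetable broth: (1 cup + 12 tbsp = 1.75 cup) × 3/5 × 240 g/cup = 252 g
water: (1 cup + 6 tbsp = 1.375 cup) × 3/5 × 240 g/cup = 198 g
tomato paste: 3 lb × 3/5 × 16 oz/lb × 28.35 g/oz ≈ 816 g
heavy cream: (1 cup + 4 tbsp = 1.25 cup) × 3/5 × 240 mL/cup = 180 mL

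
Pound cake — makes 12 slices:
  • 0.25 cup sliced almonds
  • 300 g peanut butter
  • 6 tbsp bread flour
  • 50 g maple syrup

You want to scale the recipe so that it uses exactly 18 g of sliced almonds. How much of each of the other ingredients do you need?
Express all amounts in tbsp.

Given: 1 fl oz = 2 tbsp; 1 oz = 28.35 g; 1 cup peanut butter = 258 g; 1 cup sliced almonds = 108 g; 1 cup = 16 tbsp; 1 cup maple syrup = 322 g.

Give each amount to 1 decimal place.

The original recipe has 27 g of sliced almonds, so the scaling factor is 18 ÷ 27 = 2/3.
peanut butter: 300 g × 2/3 ÷ 258 g/cup × 16 tbsp/cup ≈ 12.4 tbsp
bread flour: 6 tbsp × 2/3 = 4.0 tbsp
maple syrup: 50 g × 2/3 ÷ 322 g/cup × 16 tbsp/cup ≈ 1.7 tbsp

peanut butter: 12.4 tbsp; bread flour: 4.0 tbsp; maple syrup: 1.7 tbsp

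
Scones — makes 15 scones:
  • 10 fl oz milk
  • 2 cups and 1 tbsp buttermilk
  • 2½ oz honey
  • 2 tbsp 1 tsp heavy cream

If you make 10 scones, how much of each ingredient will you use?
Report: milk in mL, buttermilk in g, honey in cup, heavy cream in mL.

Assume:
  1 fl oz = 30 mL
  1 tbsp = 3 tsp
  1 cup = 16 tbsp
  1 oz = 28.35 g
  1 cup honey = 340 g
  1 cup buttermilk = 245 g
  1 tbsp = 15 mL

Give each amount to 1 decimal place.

Scaling factor: 10/15 = 2/3.
milk: 10 fl oz × 2/3 × 30 mL/fl oz = 200.0 mL
buttermilk: (2 cup + 1 tbsp = 2.0625 cup) × 2/3 × 245 g/cup ≈ 336.9 g
honey: 2.5 oz × 2/3 × 28.35 g/oz ÷ 340 g/cup ≈ 0.1 cup
heavy cream: (2 tbsp + 1 tsp = 7/3 tbsp) × 2/3 × 15 mL/tbsp ≈ 23.3 mL

milk: 200.0 mL; buttermilk: 336.9 g; honey: 0.1 cup; heavy cream: 23.3 mL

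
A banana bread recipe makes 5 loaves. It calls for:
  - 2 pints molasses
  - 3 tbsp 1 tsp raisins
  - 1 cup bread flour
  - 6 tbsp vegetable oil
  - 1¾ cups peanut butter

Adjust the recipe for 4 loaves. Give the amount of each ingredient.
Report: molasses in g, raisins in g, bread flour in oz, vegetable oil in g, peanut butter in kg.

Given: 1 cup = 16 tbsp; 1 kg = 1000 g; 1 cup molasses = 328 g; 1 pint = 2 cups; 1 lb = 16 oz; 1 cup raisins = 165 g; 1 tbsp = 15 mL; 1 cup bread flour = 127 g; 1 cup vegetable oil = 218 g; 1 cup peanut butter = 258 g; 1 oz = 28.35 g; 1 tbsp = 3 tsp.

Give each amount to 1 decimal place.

Scaling factor: 4/5 = 0.8.
molasses: 2 pint × 4/5 × 2 cup/pint × 328 g/cup = 1049.6 g
raisins: (3 tbsp + 1 tsp = 10/3 tbsp) × 4/5 ÷ 16 tbsp/cup × 165 g/cup = 27.5 g
bread flour: 1 cup × 4/5 × 127 g/cup ÷ 28.35 g/oz ≈ 3.6 oz
vegetable oil: 6 tbsp × 4/5 ÷ 16 tbsp/cup × 218 g/cup = 65.4 g
peanut butter: 1.75 cup × 4/5 × 258 g/cup ÷ 1000 g/kg ≈ 0.4 kg

molasses: 1049.6 g; raisins: 27.5 g; bread flour: 3.6 oz; vegetable oil: 65.4 g; peanut butter: 0.4 kg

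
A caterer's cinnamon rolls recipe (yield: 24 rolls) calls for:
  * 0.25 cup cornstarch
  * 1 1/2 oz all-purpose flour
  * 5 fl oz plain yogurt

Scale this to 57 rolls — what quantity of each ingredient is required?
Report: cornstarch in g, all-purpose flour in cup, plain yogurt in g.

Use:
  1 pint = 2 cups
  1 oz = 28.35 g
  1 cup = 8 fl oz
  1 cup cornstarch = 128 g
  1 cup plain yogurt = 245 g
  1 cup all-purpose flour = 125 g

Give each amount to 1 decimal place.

Scaling factor: 57/24 = 19/8 = 2.375.
cornstarch: 0.25 cup × 19/8 × 128 g/cup = 76.0 g
all-purpose flour: 1.5 oz × 19/8 × 28.35 g/oz ÷ 125 g/cup ≈ 0.8 cup
plain yogurt: 5 fl oz × 19/8 ÷ 8 fl oz/cup × 245 g/cup ≈ 363.7 g

cornstarch: 76.0 g; all-purpose flour: 0.8 cup; plain yogurt: 363.7 g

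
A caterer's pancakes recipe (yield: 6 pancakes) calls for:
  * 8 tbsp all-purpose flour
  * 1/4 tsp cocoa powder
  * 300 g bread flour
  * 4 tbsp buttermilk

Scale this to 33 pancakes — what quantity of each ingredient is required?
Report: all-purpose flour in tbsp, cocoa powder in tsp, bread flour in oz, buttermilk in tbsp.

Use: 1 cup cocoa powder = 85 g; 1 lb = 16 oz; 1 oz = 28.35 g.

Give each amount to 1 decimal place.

all-purpose flour: 44.0 tbsp; cocoa powder: 1.4 tsp; bread flour: 58.2 oz; buttermilk: 22.0 tbsp

Scaling factor: 33/6 = 11/2 = 5.5.
all-purpose flour: 8 tbsp × 11/2 = 44.0 tbsp
cocoa powder: 0.25 tsp × 11/2 ≈ 1.4 tsp
bread flour: 300 g × 11/2 ÷ 28.35 g/oz ≈ 58.2 oz
buttermilk: 4 tbsp × 11/2 = 22.0 tbsp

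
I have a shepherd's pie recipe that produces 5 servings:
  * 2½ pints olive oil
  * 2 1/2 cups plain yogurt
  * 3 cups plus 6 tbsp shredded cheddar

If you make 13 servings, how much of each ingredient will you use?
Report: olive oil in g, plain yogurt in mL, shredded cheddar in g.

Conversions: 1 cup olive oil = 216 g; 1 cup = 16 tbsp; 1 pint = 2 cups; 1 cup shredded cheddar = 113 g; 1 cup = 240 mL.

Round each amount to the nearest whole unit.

Scaling factor: 13/5 = 2.6.
olive oil: 2.5 pint × 13/5 × 2 cup/pint × 216 g/cup = 2808 g
plain yogurt: 2.5 cup × 13/5 × 240 mL/cup = 1560 mL
shredded cheddar: (3 cup + 6 tbsp = 3.375 cup) × 13/5 × 113 g/cup ≈ 992 g

olive oil: 2808 g; plain yogurt: 1560 mL; shredded cheddar: 992 g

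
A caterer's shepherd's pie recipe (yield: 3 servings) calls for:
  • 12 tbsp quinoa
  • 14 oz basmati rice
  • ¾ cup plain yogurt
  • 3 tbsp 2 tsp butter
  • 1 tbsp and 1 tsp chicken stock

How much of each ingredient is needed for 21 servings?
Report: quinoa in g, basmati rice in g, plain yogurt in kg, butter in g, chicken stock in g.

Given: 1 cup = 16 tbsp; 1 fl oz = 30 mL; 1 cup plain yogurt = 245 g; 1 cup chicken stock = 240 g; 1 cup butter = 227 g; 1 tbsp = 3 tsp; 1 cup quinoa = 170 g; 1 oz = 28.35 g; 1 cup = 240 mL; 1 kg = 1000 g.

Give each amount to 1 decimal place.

quinoa: 892.5 g; basmati rice: 2778.3 g; plain yogurt: 1.3 kg; butter: 364.1 g; chicken stock: 140.0 g

Scaling factor: 21/3 = 7.
quinoa: 12 tbsp × 7 ÷ 16 tbsp/cup × 170 g/cup = 892.5 g
basmati rice: 14 oz × 7 × 28.35 g/oz = 2778.3 g
plain yogurt: 0.75 cup × 7 × 245 g/cup ÷ 1000 g/kg ≈ 1.3 kg
butter: (3 tbsp + 2 tsp = 11/3 tbsp) × 7 ÷ 16 tbsp/cup × 227 g/cup ≈ 364.1 g
chicken stock: (1 tbsp + 1 tsp = 4/3 tbsp) × 7 ÷ 16 tbsp/cup × 240 g/cup = 140.0 g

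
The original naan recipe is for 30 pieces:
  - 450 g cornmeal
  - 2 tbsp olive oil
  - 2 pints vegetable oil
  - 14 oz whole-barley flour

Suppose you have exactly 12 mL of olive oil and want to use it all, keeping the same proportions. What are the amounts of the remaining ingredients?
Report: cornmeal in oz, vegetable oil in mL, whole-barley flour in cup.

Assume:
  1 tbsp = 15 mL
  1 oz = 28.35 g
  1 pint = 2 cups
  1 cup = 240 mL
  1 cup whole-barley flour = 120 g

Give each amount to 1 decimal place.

cornmeal: 6.3 oz; vegetable oil: 384.0 mL; whole-barley flour: 1.3 cup

The original recipe has 30 mL of olive oil, so the scaling factor is 12 ÷ 30 = 2/5 = 0.4.
cornmeal: 450 g × 2/5 ÷ 28.35 g/oz ≈ 6.3 oz
vegetable oil: 2 pint × 2/5 × 2 cup/pint × 240 mL/cup = 384.0 mL
whole-barley flour: 14 oz × 2/5 × 28.35 g/oz ÷ 120 g/cup ≈ 1.3 cup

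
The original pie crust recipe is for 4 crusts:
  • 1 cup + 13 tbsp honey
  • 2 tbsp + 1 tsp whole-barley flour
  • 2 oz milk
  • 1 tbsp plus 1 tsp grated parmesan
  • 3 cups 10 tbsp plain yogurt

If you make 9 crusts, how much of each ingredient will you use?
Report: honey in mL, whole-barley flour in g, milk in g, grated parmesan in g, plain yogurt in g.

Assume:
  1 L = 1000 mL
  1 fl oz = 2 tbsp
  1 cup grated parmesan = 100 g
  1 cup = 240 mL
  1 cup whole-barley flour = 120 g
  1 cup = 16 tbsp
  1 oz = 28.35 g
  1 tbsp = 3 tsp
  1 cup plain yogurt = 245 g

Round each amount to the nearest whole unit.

Scaling factor: 9/4 = 2.25.
honey: (1 cup + 13 tbsp = 1.8125 cup) × 9/4 × 240 mL/cup ≈ 979 mL
whole-barley flour: (2 tbsp + 1 tsp = 7/3 tbsp) × 9/4 ÷ 16 tbsp/cup × 120 g/cup ≈ 39 g
milk: 2 oz × 9/4 × 28.35 g/oz ≈ 128 g
grated parmesan: (1 tbsp + 1 tsp = 4/3 tbsp) × 9/4 ÷ 16 tbsp/cup × 100 g/cup ≈ 19 g
plain yogurt: (3 cup + 10 tbsp = 3.625 cup) × 9/4 × 245 g/cup ≈ 1998 g

honey: 979 mL; whole-barley flour: 39 g; milk: 128 g; grated parmesan: 19 g; plain yogurt: 1998 g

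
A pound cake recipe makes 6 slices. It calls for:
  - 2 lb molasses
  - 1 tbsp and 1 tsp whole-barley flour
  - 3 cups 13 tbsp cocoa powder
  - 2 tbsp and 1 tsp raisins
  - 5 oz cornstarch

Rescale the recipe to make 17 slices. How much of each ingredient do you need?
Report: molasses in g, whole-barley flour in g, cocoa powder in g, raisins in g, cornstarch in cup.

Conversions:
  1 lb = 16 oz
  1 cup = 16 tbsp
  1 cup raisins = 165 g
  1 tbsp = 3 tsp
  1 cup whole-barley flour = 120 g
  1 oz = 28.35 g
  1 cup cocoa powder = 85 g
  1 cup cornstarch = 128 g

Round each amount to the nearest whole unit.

Scaling factor: 17/6.
molasses: 2 lb × 17/6 × 16 oz/lb × 28.35 g/oz ≈ 2570 g
whole-barley flour: (1 tbsp + 1 tsp = 4/3 tbsp) × 17/6 ÷ 16 tbsp/cup × 120 g/cup ≈ 28 g
cocoa powder: (3 cup + 13 tbsp = 3.8125 cup) × 17/6 × 85 g/cup ≈ 918 g
raisins: (2 tbsp + 1 tsp = 7/3 tbsp) × 17/6 ÷ 16 tbsp/cup × 165 g/cup ≈ 68 g
cornstarch: 5 oz × 17/6 × 28.35 g/oz ÷ 128 g/cup ≈ 3 cup

molasses: 2570 g; whole-barley flour: 28 g; cocoa powder: 918 g; raisins: 68 g; cornstarch: 3 cup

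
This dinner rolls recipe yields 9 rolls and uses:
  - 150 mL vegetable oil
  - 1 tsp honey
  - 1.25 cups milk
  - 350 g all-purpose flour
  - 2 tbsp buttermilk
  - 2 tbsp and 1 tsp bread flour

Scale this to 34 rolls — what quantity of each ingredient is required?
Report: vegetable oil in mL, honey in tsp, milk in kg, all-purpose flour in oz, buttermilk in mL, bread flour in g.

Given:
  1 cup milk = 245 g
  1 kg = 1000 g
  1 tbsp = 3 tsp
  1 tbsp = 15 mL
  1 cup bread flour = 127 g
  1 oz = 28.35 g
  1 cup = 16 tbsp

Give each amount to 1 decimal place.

Scaling factor: 34/9.
vegetable oil: 150 mL × 34/9 ≈ 566.7 mL
honey: 1 tsp × 34/9 ≈ 3.8 tsp
milk: 1.25 cup × 34/9 × 245 g/cup ÷ 1000 g/kg ≈ 1.2 kg
all-purpose flour: 350 g × 34/9 ÷ 28.35 g/oz ≈ 46.6 oz
buttermilk: 2 tbsp × 34/9 × 15 mL/tbsp ≈ 113.3 mL
bread flour: (2 tbsp + 1 tsp = 7/3 tbsp) × 34/9 ÷ 16 tbsp/cup × 127 g/cup ≈ 70.0 g

vegetable oil: 566.7 mL; honey: 3.8 tsp; milk: 1.2 kg; all-purpose flour: 46.6 oz; buttermilk: 113.3 mL; bread flour: 70.0 g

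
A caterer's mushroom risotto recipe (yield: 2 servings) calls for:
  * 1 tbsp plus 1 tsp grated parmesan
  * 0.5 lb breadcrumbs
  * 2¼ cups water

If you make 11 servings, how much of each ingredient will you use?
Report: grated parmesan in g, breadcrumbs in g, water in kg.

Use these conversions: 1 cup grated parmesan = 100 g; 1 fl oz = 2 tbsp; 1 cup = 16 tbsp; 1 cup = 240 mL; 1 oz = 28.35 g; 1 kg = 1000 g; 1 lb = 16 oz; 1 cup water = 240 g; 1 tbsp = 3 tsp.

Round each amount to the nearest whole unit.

grated parmesan: 46 g; breadcrumbs: 1247 g; water: 3 kg

Scaling factor: 11/2 = 5.5.
grated parmesan: (1 tbsp + 1 tsp = 4/3 tbsp) × 11/2 ÷ 16 tbsp/cup × 100 g/cup ≈ 46 g
breadcrumbs: 0.5 lb × 11/2 × 16 oz/lb × 28.35 g/oz ≈ 1247 g
water: 2.25 cup × 11/2 × 240 g/cup ÷ 1000 g/kg ≈ 3 kg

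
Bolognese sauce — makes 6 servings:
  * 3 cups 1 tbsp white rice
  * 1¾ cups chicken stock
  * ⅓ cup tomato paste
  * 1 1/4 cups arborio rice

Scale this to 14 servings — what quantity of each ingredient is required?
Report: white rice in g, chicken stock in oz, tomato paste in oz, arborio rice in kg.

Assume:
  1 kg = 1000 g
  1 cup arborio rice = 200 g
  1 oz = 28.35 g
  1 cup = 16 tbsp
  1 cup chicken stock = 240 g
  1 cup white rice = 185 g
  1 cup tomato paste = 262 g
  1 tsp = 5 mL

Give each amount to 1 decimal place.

white rice: 1322.0 g; chicken stock: 34.6 oz; tomato paste: 7.2 oz; arborio rice: 0.6 kg

Scaling factor: 14/6 = 7/3.
white rice: (3 cup + 1 tbsp = 3.0625 cup) × 7/3 × 185 g/cup ≈ 1322.0 g
chicken stock: 1.75 cup × 7/3 × 240 g/cup ÷ 28.35 g/oz ≈ 34.6 oz
tomato paste: 1/3 cup × 7/3 × 262 g/cup ÷ 28.35 g/oz ≈ 7.2 oz
arborio rice: 1.25 cup × 7/3 × 200 g/cup ÷ 1000 g/kg ≈ 0.6 kg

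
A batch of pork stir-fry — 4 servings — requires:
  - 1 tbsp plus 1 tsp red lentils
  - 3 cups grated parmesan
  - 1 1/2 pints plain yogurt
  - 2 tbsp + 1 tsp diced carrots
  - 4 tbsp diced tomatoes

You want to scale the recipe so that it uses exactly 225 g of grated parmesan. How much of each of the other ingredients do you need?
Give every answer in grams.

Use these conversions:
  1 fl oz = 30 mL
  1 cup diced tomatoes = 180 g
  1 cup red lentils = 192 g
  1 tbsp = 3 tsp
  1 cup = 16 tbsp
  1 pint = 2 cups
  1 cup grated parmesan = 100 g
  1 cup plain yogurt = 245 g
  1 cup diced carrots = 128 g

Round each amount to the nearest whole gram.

The original recipe has 300 g of grated parmesan, so the scaling factor is 225 ÷ 300 = 3/4 = 0.75.
red lentils: (1 tbsp + 1 tsp = 4/3 tbsp) × 3/4 ÷ 16 tbsp/cup × 192 g/cup = 12 g
plain yogurt: 1.5 pint × 3/4 × 2 cup/pint × 245 g/cup ≈ 551 g
diced carrots: (2 tbsp + 1 tsp = 7/3 tbsp) × 3/4 ÷ 16 tbsp/cup × 128 g/cup = 14 g
diced tomatoes: 4 tbsp × 3/4 ÷ 16 tbsp/cup × 180 g/cup ≈ 34 g

red lentils: 12 g; plain yogurt: 551 g; diced carrots: 14 g; diced tomatoes: 34 g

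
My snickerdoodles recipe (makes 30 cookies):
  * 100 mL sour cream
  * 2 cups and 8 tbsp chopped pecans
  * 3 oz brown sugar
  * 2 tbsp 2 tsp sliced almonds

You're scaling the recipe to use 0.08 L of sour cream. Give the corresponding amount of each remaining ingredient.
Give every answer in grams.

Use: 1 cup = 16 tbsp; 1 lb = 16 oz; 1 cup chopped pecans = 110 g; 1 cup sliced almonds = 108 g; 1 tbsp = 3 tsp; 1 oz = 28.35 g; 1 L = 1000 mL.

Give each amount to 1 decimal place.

chopped pecans: 220.0 g; brown sugar: 68.0 g; sliced almonds: 14.4 g

The original recipe has 0.1 L of sour cream, so the scaling factor is 0.08 ÷ 0.1 = 4/5 = 0.8.
chopped pecans: (2 cup + 8 tbsp = 2.5 cup) × 4/5 × 110 g/cup = 220.0 g
brown sugar: 3 oz × 4/5 × 28.35 g/oz ≈ 68.0 g
sliced almonds: (2 tbsp + 2 tsp = 8/3 tbsp) × 4/5 ÷ 16 tbsp/cup × 108 g/cup = 14.4 g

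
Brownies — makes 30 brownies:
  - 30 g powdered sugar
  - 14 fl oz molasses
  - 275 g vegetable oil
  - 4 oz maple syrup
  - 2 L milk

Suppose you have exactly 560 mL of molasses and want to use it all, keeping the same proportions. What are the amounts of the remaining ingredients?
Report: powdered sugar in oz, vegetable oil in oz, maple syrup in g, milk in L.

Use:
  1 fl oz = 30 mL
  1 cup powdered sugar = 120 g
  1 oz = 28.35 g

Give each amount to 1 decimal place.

powdered sugar: 1.4 oz; vegetable oil: 12.9 oz; maple syrup: 151.2 g; milk: 2.7 L

The original recipe has 420 mL of molasses, so the scaling factor is 560 ÷ 420 = 4/3.
powdered sugar: 30 g × 4/3 ÷ 28.35 g/oz ≈ 1.4 oz
vegetable oil: 275 g × 4/3 ÷ 28.35 g/oz ≈ 12.9 oz
maple syrup: 4 oz × 4/3 × 28.35 g/oz = 151.2 g
milk: 2 L × 4/3 ≈ 2.7 L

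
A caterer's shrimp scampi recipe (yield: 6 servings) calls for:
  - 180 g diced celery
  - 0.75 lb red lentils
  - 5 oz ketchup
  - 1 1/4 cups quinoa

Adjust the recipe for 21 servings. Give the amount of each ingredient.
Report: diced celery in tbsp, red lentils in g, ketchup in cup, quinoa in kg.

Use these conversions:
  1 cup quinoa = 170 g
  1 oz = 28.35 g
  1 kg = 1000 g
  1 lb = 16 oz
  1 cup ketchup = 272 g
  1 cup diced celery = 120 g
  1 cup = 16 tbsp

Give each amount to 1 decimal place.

diced celery: 84.0 tbsp; red lentils: 1190.7 g; ketchup: 1.8 cup; quinoa: 0.7 kg

Scaling factor: 21/6 = 7/2 = 3.5.
diced celery: 180 g × 7/2 ÷ 120 g/cup × 16 tbsp/cup = 84.0 tbsp
red lentils: 0.75 lb × 7/2 × 16 oz/lb × 28.35 g/oz = 1190.7 g
ketchup: 5 oz × 7/2 × 28.35 g/oz ÷ 272 g/cup ≈ 1.8 cup
quinoa: 1.25 cup × 7/2 × 170 g/cup ÷ 1000 g/kg ≈ 0.7 kg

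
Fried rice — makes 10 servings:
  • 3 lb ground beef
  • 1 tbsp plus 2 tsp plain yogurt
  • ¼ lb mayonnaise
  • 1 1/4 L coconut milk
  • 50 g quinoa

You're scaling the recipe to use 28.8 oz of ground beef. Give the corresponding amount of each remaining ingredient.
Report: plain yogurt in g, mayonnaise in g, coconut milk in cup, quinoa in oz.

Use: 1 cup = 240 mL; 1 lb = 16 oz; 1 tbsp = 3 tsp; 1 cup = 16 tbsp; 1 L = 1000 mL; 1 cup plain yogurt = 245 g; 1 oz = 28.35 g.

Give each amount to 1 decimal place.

plain yogurt: 15.3 g; mayonnaise: 68.0 g; coconut milk: 3.1 cup; quinoa: 1.1 oz

The original recipe has 48 oz of ground beef, so the scaling factor is 28.8 ÷ 48 = 3/5 = 0.6.
plain yogurt: (1 tbsp + 2 tsp = 5/3 tbsp) × 3/5 ÷ 16 tbsp/cup × 245 g/cup ≈ 15.3 g
mayonnaise: 0.25 lb × 3/5 × 16 oz/lb × 28.35 g/oz ≈ 68.0 g
coconut milk: 1.25 L × 3/5 × 1000 mL/L ÷ 240 mL/cup ≈ 3.1 cup
quinoa: 50 g × 3/5 ÷ 28.35 g/oz ≈ 1.1 oz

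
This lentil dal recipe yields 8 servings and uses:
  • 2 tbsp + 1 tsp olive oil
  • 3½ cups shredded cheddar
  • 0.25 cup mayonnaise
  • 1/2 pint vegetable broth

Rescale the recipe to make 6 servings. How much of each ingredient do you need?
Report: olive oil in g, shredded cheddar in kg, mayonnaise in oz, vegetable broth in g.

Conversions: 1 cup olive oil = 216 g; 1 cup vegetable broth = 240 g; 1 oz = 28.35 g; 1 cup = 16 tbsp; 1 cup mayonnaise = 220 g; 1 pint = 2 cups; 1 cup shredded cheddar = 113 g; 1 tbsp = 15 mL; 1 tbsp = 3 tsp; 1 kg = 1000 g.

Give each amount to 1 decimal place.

Scaling factor: 6/8 = 3/4 = 0.75.
olive oil: (2 tbsp + 1 tsp = 7/3 tbsp) × 3/4 ÷ 16 tbsp/cup × 216 g/cup ≈ 23.6 g
shredded cheddar: 3.5 cup × 3/4 × 113 g/cup ÷ 1000 g/kg ≈ 0.3 kg
mayonnaise: 0.25 cup × 3/4 × 220 g/cup ÷ 28.35 g/oz ≈ 1.5 oz
vegetable broth: 0.5 pint × 3/4 × 2 cup/pint × 240 g/cup = 180.0 g

olive oil: 23.6 g; shredded cheddar: 0.3 kg; mayonnaise: 1.5 oz; vegetable broth: 180.0 g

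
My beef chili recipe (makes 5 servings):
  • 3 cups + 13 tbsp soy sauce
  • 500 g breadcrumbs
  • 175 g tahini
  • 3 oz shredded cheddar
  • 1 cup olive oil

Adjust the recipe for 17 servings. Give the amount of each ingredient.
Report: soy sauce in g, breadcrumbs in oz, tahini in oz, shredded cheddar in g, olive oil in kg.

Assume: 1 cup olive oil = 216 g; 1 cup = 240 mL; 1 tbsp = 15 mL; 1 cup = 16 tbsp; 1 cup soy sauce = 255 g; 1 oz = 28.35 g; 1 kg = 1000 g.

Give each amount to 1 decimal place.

soy sauce: 3305.4 g; breadcrumbs: 60.0 oz; tahini: 21.0 oz; shredded cheddar: 289.2 g; olive oil: 0.7 kg

Scaling factor: 17/5 = 3.4.
soy sauce: (3 cup + 13 tbsp = 3.8125 cup) × 17/5 × 255 g/cup ≈ 3305.4 g
breadcrumbs: 500 g × 17/5 ÷ 28.35 g/oz ≈ 60.0 oz
tahini: 175 g × 17/5 ÷ 28.35 g/oz ≈ 21.0 oz
shredded cheddar: 3 oz × 17/5 × 28.35 g/oz ≈ 289.2 g
olive oil: 1 cup × 17/5 × 216 g/cup ÷ 1000 g/kg ≈ 0.7 kg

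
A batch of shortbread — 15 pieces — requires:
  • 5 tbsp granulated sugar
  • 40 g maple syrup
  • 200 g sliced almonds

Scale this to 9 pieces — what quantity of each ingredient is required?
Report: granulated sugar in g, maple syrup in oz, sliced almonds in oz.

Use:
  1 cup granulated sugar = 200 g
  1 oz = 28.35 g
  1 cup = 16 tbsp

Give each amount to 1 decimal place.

granulated sugar: 37.5 g; maple syrup: 0.8 oz; sliced almonds: 4.2 oz

Scaling factor: 9/15 = 3/5 = 0.6.
granulated sugar: 5 tbsp × 3/5 ÷ 16 tbsp/cup × 200 g/cup = 37.5 g
maple syrup: 40 g × 3/5 ÷ 28.35 g/oz ≈ 0.8 oz
sliced almonds: 200 g × 3/5 ÷ 28.35 g/oz ≈ 4.2 oz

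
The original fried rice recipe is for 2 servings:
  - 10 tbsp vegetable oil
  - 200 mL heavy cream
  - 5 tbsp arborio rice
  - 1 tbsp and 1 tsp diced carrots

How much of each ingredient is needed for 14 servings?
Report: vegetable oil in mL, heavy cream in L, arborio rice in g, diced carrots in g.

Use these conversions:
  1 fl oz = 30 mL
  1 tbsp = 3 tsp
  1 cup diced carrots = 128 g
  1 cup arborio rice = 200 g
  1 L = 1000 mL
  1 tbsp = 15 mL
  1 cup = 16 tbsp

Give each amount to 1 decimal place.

vegetable oil: 1050.0 mL; heavy cream: 1.4 L; arborio rice: 437.5 g; diced carrots: 74.7 g

Scaling factor: 14/2 = 7.
vegetable oil: 10 tbsp × 7 × 15 mL/tbsp = 1050.0 mL
heavy cream: 200 mL × 7 ÷ 1000 mL/L = 1.4 L
arborio rice: 5 tbsp × 7 ÷ 16 tbsp/cup × 200 g/cup = 437.5 g
diced carrots: (1 tbsp + 1 tsp = 4/3 tbsp) × 7 ÷ 16 tbsp/cup × 128 g/cup ≈ 74.7 g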